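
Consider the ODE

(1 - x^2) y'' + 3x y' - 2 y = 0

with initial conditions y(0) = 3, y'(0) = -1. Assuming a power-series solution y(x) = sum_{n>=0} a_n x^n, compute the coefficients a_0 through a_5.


Ansatz: y(x) = sum_{n>=0} a_n x^n, so y'(x) = sum_{n>=1} n a_n x^(n-1) and y''(x) = sum_{n>=2} n(n-1) a_n x^(n-2).
Substitute into P(x) y'' + Q(x) y' + R(x) y = 0 with P(x) = 1 - x^2, Q(x) = 3x, R(x) = -2, and match powers of x.
Initial conditions: a_0 = 3, a_1 = -1.
Setting the coefficient of each power of x to zero and solving order by order (substituting the coefficients already found):
  x^0: 2 a_2 - 2 a_0 = 0  ->  2 a_2 = 2 a_0 = 6  ->  a_2 = 3
  x^1: 6 a_3 + a_1 = 0  ->  6 a_3 = -a_1 = 1  ->  a_3 = 1/6
  x^2: 12 a_4 + 2 a_2 = 0  ->  12 a_4 = -2 a_2 = -6  ->  a_4 = -1/2
  x^3: 20 a_5 + a_3 = 0  ->  20 a_5 = -a_3 = -1/6  ->  a_5 = -1/120
Truncated series: y(x) = 3 - x + 3 x^2 + (1/6) x^3 - (1/2) x^4 - (1/120) x^5 + O(x^6).

a_0 = 3; a_1 = -1; a_2 = 3; a_3 = 1/6; a_4 = -1/2; a_5 = -1/120


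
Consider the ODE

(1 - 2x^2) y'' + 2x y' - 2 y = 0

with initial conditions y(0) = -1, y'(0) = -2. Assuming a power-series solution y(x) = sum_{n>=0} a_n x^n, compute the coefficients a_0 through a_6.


Ansatz: y(x) = sum_{n>=0} a_n x^n, so y'(x) = sum_{n>=1} n a_n x^(n-1) and y''(x) = sum_{n>=2} n(n-1) a_n x^(n-2).
Substitute into P(x) y'' + Q(x) y' + R(x) y = 0 with P(x) = 1 - 2x^2, Q(x) = 2x, R(x) = -2, and match powers of x.
Initial conditions: a_0 = -1, a_1 = -2.
Setting the coefficient of each power of x to zero and solving order by order (substituting the coefficients already found):
  x^0: 2 a_2 - 2 a_0 = 0  ->  2 a_2 = 2 a_0 = -2  ->  a_2 = -1
  x^1: 6 a_3 = 0  ->  a_3 = 0
  x^2: 12 a_4 - 2 a_2 = 0  ->  12 a_4 = 2 a_2 = -2  ->  a_4 = -1/6
  x^3: 20 a_5 - 8 a_3 = 0  ->  20 a_5 = 8 a_3 = 0  ->  a_5 = 0
  x^4: 30 a_6 - 18 a_4 = 0  ->  30 a_6 = 18 a_4 = -3  ->  a_6 = -1/10
Truncated series: y(x) = -1 - 2 x - x^2 - (1/6) x^4 - (1/10) x^6 + O(x^7).

a_0 = -1; a_1 = -2; a_2 = -1; a_3 = 0; a_4 = -1/6; a_5 = 0; a_6 = -1/10


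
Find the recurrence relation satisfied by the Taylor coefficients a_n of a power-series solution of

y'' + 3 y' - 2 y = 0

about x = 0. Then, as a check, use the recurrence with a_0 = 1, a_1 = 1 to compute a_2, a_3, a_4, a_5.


Substitute y = sum_n a_n x^n.
y''(x) has coefficient (n+2)(n+1) a_{n+2} at x^n;
3 y'(x) has coefficient 3 (n+1) a_{n+1} at x^n;
-2 y(x) has coefficient -2 a_n at x^n.
Matching x^n: (n+2)(n+1) a_{n+2} + 3 (n+1) a_{n+1} - 2 a_n = 0.
Thus a_{n+2} = [-3 (n+1) a_{n+1} + 2 a_n] / ((n+1)(n+2)).

Check with a_0 = 1, a_1 = 1 (apply the recurrence for n = 0, 1, 2, 3): a_0 = 1, a_1 = 1, a_2 = -1/2, a_3 = 5/6, a_4 = -17/24, a_5 = 61/120.

a_(n+2) = [-3 (n+1) a_(n+1) + 2 a_n] / ((n+1)(n+2)); check: a_0 = 1, a_1 = 1, a_2 = -1/2, a_3 = 5/6, a_4 = -17/24, a_5 = 61/120


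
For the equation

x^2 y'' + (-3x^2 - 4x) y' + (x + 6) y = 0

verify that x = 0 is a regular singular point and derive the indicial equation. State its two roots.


Divide by x^2 to reach normal form y'' + P_1(x) y' + P_2(x) y = 0 with P_1(x) = -3 - 4/x and P_2(x) = 1/x + 6/x^2.
x = 0 is a singular point because the y'-coefficient -3 - 4/x has a pole at x = 0 and the y-coefficient 1/x + 6/x^2 has a pole at x = 0.
It is a regular singular point because x P_1(x) = p(x) = -3x - 4 and x^2 P_2(x) = q(x) = x + 6 are polynomials, hence analytic at x = 0.
p(0) = -4,  q(0) = 6.
Indicial equation: r(r-1) + p(0) r + q(0) = 0, i.e. r^2 + (p(0) - 1) r + q(0) = 0, i.e. r^2 - 5 r + 6 = 0.
Discriminant: (-5)^2 - 4(6) = 1, so r = (5 ± 1)/2.
Solving: r_1 = 3, r_2 = 2.

indicial: r^2 - 5 r + 6 = 0; roots r_1 = 3, r_2 = 2


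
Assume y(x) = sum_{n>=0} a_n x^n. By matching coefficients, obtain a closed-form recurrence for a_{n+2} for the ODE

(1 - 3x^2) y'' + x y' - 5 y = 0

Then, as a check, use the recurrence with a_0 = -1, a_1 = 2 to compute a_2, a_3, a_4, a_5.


Substitute y = sum_n a_n x^n.
(1 - 3 x^2) y'' contributes (n+2)(n+1) a_{n+2} - 3 n(n-1) a_n at x^n.
x y'(x) contributes n a_n at x^n.
-5 y(x) contributes -5 a_n at x^n.
Matching x^n: (n+2)(n+1) a_{n+2} + (-3 n(n-1) + n - 5) a_n = 0.
Thus a_{n+2} = (3 n(n-1) - n + 5) / ((n+1)(n+2)) * a_n.

Check with a_0 = -1, a_1 = 2 (apply the recurrence for n = 0, 1, 2, 3): a_0 = -1, a_1 = 2, a_2 = -5/2, a_3 = 4/3, a_4 = -15/8, a_5 = 4/3.

a_(n+2) = (3 n(n-1) - n + 5) / ((n+1)(n+2)) * a_n; check: a_0 = -1, a_1 = 2, a_2 = -5/2, a_3 = 4/3, a_4 = -15/8, a_5 = 4/3


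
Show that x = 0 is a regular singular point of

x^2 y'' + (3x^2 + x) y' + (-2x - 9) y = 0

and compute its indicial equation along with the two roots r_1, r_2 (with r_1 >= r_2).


Divide by x^2 to reach normal form y'' + P_1(x) y' + P_2(x) y = 0 with P_1(x) = 3 + 1/x and P_2(x) = -2/x - 9/x^2.
x = 0 is a singular point because the y'-coefficient 3 + 1/x has a pole at x = 0 and the y-coefficient -2/x - 9/x^2 has a pole at x = 0.
It is a regular singular point because x P_1(x) = p(x) = 3x + 1 and x^2 P_2(x) = q(x) = -2x - 9 are polynomials, hence analytic at x = 0.
p(0) = 1,  q(0) = -9.
Indicial equation: r(r-1) + p(0) r + q(0) = 0, i.e. r^2 + (p(0) - 1) r + q(0) = 0, i.e. r^2 - 9 = 0.
Discriminant: (0)^2 - 4(-9) = 36, so r = (0 ± 6)/2.
Solving: r_1 = 3, r_2 = -3.

indicial: r^2 - 9 = 0; roots r_1 = 3, r_2 = -3


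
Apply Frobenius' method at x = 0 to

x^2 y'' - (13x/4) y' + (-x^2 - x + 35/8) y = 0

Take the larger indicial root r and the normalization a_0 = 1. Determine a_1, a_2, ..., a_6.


Write in Frobenius form y'' + (p(x)/x) y' + (q(x)/x^2) y = 0:
  p(x) = -13/4,  q(x) = -x^2 - x + 35/8.
Indicial equation: r(r-1) + (-13/4) r + (35/8) = 0 -> roots r_1 = 5/2, r_2 = 7/4.
Take r = r_1 = 5/2. Let y(x) = x^r sum_{n>=0} a_n x^n with a_0 = 1.
Substitute y = x^r sum a_n x^n and match x^{r+n}. The recurrence is
  D(n) a_n - 1 a_{n-1} - 1 a_{n-2} = 0,  where D(n) = (r+n)(r+n-1) + (-13/4)(r+n) + (35/8).
  a_n = [1 a_{n-1} + 1 a_{n-2}] / D(n).
Since the indicial polynomial factors as (r - r_1)(r - r_2), D(n) = (r_1 + n - r_1)(r_1 + n - r_2) = n(n + 3/4).
Evaluating step by step (a_0 = 1):
  n = 1: D(1) = 1(1 + 3/4) = 7/4; numerator = 1(1) = 1; a_1 = (1)/(7/4) = 4/7
  n = 2: D(2) = 2(2 + 3/4) = 11/2; numerator = 1(4/7) + 1(1) = 11/7; a_2 = (11/7)/(11/2) = 2/7
  n = 3: D(3) = 3(3 + 3/4) = 45/4; numerator = 1(2/7) + 1(4/7) = 6/7; a_3 = (6/7)/(45/4) = 8/105
  n = 4: D(4) = 4(4 + 3/4) = 19; numerator = 1(8/105) + 1(2/7) = 38/105; a_4 = (38/105)/(19) = 2/105
  n = 5: D(5) = 5(5 + 3/4) = 115/4; numerator = 1(2/105) + 1(8/105) = 2/21; a_5 = (2/21)/(115/4) = 8/2415
  n = 6: D(6) = 6(6 + 3/4) = 81/2; numerator = 1(8/2415) + 1(2/105) = 18/805; a_6 = (18/805)/(81/2) = 4/7245

r = 5/2; a_0 = 1; a_1 = 4/7; a_2 = 2/7; a_3 = 8/105; a_4 = 2/105; a_5 = 8/2415; a_6 = 4/7245


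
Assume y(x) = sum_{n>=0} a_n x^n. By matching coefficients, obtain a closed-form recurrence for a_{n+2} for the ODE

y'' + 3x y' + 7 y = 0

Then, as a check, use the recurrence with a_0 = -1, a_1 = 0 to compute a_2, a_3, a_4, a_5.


Substitute y = sum_n a_n x^n.
y''(x) has coefficient (n+2)(n+1) a_{n+2} at x^n;
3 x y'(x) has coefficient 3 n a_n at x^n (shift);
7 y(x) has coefficient 7 a_n at x^n.
Matching x^n: (n+2)(n+1) a_{n+2} + (3n + 7) a_n = 0.
Thus a_{n+2} = (-3n - 7) / ((n+1)(n+2)) * a_n.

Check with a_0 = -1, a_1 = 0 (apply the recurrence for n = 0, 1, 2, 3): a_0 = -1, a_1 = 0, a_2 = 7/2, a_3 = 0, a_4 = -91/24, a_5 = 0.

a_(n+2) = (-3n - 7) / ((n+1)(n+2)) * a_n; check: a_0 = -1, a_1 = 0, a_2 = 7/2, a_3 = 0, a_4 = -91/24, a_5 = 0


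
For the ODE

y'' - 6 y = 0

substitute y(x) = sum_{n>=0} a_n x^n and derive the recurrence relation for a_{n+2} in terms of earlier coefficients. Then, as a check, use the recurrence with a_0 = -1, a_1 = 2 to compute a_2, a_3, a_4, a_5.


Substitute y = sum_n a_n x^n into y'' + (const) y = 0.
y''(x) = sum_{n>=0} (n+2)(n+1) a_{n+2} x^n.
The ODE becomes sum_n [(n+2)(n+1) a_{n+2} - 6 a_n] x^n = 0.
Setting each coefficient to zero gives the recurrence:
  (n+2)(n+1) a_{n+2} - 6 a_n = 0,
  a_{n+2} = 6 / ((n+1)(n+2)) a_n.

Check with a_0 = -1, a_1 = 2 (apply the recurrence for n = 0, 1, 2, 3): a_0 = -1, a_1 = 2, a_2 = -3, a_3 = 2, a_4 = -3/2, a_5 = 3/5.

a_{n+2} = 6/((n+1)(n+2)) * a_n; check: a_0 = -1, a_1 = 2, a_2 = -3, a_3 = 2, a_4 = -3/2, a_5 = 3/5


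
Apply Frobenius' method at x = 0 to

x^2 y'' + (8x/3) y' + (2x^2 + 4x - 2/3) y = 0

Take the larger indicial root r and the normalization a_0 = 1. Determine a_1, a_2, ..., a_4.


Write in Frobenius form y'' + (p(x)/x) y' + (q(x)/x^2) y = 0:
  p(x) = 8/3,  q(x) = 2x^2 + 4x - 2/3.
Indicial equation: r(r-1) + (8/3) r + (-2/3) = 0 -> roots r_1 = 1/3, r_2 = -2.
Take r = r_1 = 1/3. Let y(x) = x^r sum_{n>=0} a_n x^n with a_0 = 1.
Substitute y = x^r sum a_n x^n and match x^{r+n}. The recurrence is
  D(n) a_n + 4 a_{n-1} + 2 a_{n-2} = 0,  where D(n) = (r+n)(r+n-1) + (8/3)(r+n) + (-2/3).
  a_n = [-4 a_{n-1} - 2 a_{n-2}] / D(n).
Since the indicial polynomial factors as (r - r_1)(r - r_2), D(n) = (r_1 + n - r_1)(r_1 + n - r_2) = n(n + 7/3).
Evaluating step by step (a_0 = 1):
  n = 1: D(1) = 1(1 + 7/3) = 10/3; numerator = -4(1) = -4; a_1 = (-4)/(10/3) = -6/5
  n = 2: D(2) = 2(2 + 7/3) = 26/3; numerator = -4(-6/5) - 2(1) = 14/5; a_2 = (14/5)/(26/3) = 21/65
  n = 3: D(3) = 3(3 + 7/3) = 16; numerator = -4(21/65) - 2(-6/5) = 72/65; a_3 = (72/65)/(16) = 9/130
  n = 4: D(4) = 4(4 + 7/3) = 76/3; numerator = -4(9/130) - 2(21/65) = -12/13; a_4 = (-12/13)/(76/3) = -9/247

r = 1/3; a_0 = 1; a_1 = -6/5; a_2 = 21/65; a_3 = 9/130; a_4 = -9/247


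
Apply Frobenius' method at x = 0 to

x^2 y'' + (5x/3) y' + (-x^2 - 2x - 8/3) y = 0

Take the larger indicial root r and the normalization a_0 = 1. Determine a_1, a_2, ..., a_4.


Write in Frobenius form y'' + (p(x)/x) y' + (q(x)/x^2) y = 0:
  p(x) = 5/3,  q(x) = -x^2 - 2x - 8/3.
Indicial equation: r(r-1) + (5/3) r + (-8/3) = 0 -> roots r_1 = 4/3, r_2 = -2.
Take r = r_1 = 4/3. Let y(x) = x^r sum_{n>=0} a_n x^n with a_0 = 1.
Substitute y = x^r sum a_n x^n and match x^{r+n}. The recurrence is
  D(n) a_n - 2 a_{n-1} - 1 a_{n-2} = 0,  where D(n) = (r+n)(r+n-1) + (5/3)(r+n) + (-8/3).
  a_n = [2 a_{n-1} + 1 a_{n-2}] / D(n).
Since the indicial polynomial factors as (r - r_1)(r - r_2), D(n) = (r_1 + n - r_1)(r_1 + n - r_2) = n(n + 10/3).
Evaluating step by step (a_0 = 1):
  n = 1: D(1) = 1(1 + 10/3) = 13/3; numerator = 2(1) = 2; a_1 = (2)/(13/3) = 6/13
  n = 2: D(2) = 2(2 + 10/3) = 32/3; numerator = 2(6/13) + 1(1) = 25/13; a_2 = (25/13)/(32/3) = 75/416
  n = 3: D(3) = 3(3 + 10/3) = 19; numerator = 2(75/416) + 1(6/13) = 171/208; a_3 = (171/208)/(19) = 9/208
  n = 4: D(4) = 4(4 + 10/3) = 88/3; numerator = 2(9/208) + 1(75/416) = 111/416; a_4 = (111/416)/(88/3) = 333/36608

r = 4/3; a_0 = 1; a_1 = 6/13; a_2 = 75/416; a_3 = 9/208; a_4 = 333/36608


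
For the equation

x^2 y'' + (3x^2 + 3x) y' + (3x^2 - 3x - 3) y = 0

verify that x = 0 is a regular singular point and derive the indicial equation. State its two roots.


Divide by x^2 to reach normal form y'' + P_1(x) y' + P_2(x) y = 0 with P_1(x) = 3 + 3/x and P_2(x) = 3 - 3/x - 3/x^2.
x = 0 is a singular point because the y'-coefficient 3 + 3/x has a pole at x = 0 and the y-coefficient 3 - 3/x - 3/x^2 has a pole at x = 0.
It is a regular singular point because x P_1(x) = p(x) = 3x + 3 and x^2 P_2(x) = q(x) = 3x^2 - 3x - 3 are polynomials, hence analytic at x = 0.
p(0) = 3,  q(0) = -3.
Indicial equation: r(r-1) + p(0) r + q(0) = 0, i.e. r^2 + (p(0) - 1) r + q(0) = 0, i.e. r^2 + 2 r - 3 = 0.
Discriminant: (2)^2 - 4(-3) = 16, so r = (-2 ± 4)/2.
Solving: r_1 = 1, r_2 = -3.

indicial: r^2 + 2 r - 3 = 0; roots r_1 = 1, r_2 = -3


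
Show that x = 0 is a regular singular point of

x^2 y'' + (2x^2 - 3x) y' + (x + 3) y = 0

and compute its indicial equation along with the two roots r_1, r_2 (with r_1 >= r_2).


Divide by x^2 to reach normal form y'' + P_1(x) y' + P_2(x) y = 0 with P_1(x) = 2 - 3/x and P_2(x) = 1/x + 3/x^2.
x = 0 is a singular point because the y'-coefficient 2 - 3/x has a pole at x = 0 and the y-coefficient 1/x + 3/x^2 has a pole at x = 0.
It is a regular singular point because x P_1(x) = p(x) = 2x - 3 and x^2 P_2(x) = q(x) = x + 3 are polynomials, hence analytic at x = 0.
p(0) = -3,  q(0) = 3.
Indicial equation: r(r-1) + p(0) r + q(0) = 0, i.e. r^2 + (p(0) - 1) r + q(0) = 0, i.e. r^2 - 4 r + 3 = 0.
Discriminant: (-4)^2 - 4(3) = 4, so r = (4 ± 2)/2.
Solving: r_1 = 3, r_2 = 1.

indicial: r^2 - 4 r + 3 = 0; roots r_1 = 3, r_2 = 1


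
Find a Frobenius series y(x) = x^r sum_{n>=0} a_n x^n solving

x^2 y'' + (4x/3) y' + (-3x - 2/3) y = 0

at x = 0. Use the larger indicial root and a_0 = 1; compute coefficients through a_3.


Write in Frobenius form y'' + (p(x)/x) y' + (q(x)/x^2) y = 0:
  p(x) = 4/3,  q(x) = -3x - 2/3.
Indicial equation: r(r-1) + (4/3) r + (-2/3) = 0 -> roots r_1 = 2/3, r_2 = -1.
Take r = r_1 = 2/3. Let y(x) = x^r sum_{n>=0} a_n x^n with a_0 = 1.
Substitute y = x^r sum a_n x^n and match x^{r+n}. The recurrence is
  D(n) a_n - 3 a_{n-1} = 0,  where D(n) = (r+n)(r+n-1) + (4/3)(r+n) + (-2/3).
  a_n = 3 / D(n) * a_{n-1}.
Since the indicial polynomial factors as (r - r_1)(r - r_2), D(n) = (r_1 + n - r_1)(r_1 + n - r_2) = n(n + 5/3).
Evaluating step by step (a_0 = 1):
  n = 1: D(1) = 1(1 + 5/3) = 8/3; numerator = 3(1) = 3; a_1 = (3)/(8/3) = 9/8
  n = 2: D(2) = 2(2 + 5/3) = 22/3; numerator = 3(9/8) = 27/8; a_2 = (27/8)/(22/3) = 81/176
  n = 3: D(3) = 3(3 + 5/3) = 14; numerator = 3(81/176) = 243/176; a_3 = (243/176)/(14) = 243/2464

r = 2/3; a_0 = 1; a_1 = 9/8; a_2 = 81/176; a_3 = 243/2464


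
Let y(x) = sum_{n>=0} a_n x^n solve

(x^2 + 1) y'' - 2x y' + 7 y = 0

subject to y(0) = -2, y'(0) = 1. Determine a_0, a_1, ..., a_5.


Ansatz: y(x) = sum_{n>=0} a_n x^n, so y'(x) = sum_{n>=1} n a_n x^(n-1) and y''(x) = sum_{n>=2} n(n-1) a_n x^(n-2).
Substitute into P(x) y'' + Q(x) y' + R(x) y = 0 with P(x) = x^2 + 1, Q(x) = -2x, R(x) = 7, and match powers of x.
Initial conditions: a_0 = -2, a_1 = 1.
Setting the coefficient of each power of x to zero and solving order by order (substituting the coefficients already found):
  x^0: 2 a_2 + 7 a_0 = 0  ->  2 a_2 = -7 a_0 = 14  ->  a_2 = 7
  x^1: 6 a_3 + 5 a_1 = 0  ->  6 a_3 = -5 a_1 = -5  ->  a_3 = -5/6
  x^2: 12 a_4 + 5 a_2 = 0  ->  12 a_4 = -5 a_2 = -35  ->  a_4 = -35/12
  x^3: 20 a_5 + 7 a_3 = 0  ->  20 a_5 = -7 a_3 = 35/6  ->  a_5 = 7/24
Truncated series: y(x) = -2 + x + 7 x^2 - (5/6) x^3 - (35/12) x^4 + (7/24) x^5 + O(x^6).

a_0 = -2; a_1 = 1; a_2 = 7; a_3 = -5/6; a_4 = -35/12; a_5 = 7/24


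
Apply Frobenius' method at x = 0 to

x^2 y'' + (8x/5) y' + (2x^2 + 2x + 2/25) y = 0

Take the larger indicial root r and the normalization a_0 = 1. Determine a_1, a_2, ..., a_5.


Write in Frobenius form y'' + (p(x)/x) y' + (q(x)/x^2) y = 0:
  p(x) = 8/5,  q(x) = 2x^2 + 2x + 2/25.
Indicial equation: r(r-1) + (8/5) r + (2/25) = 0 -> roots r_1 = -1/5, r_2 = -2/5.
Take r = r_1 = -1/5. Let y(x) = x^r sum_{n>=0} a_n x^n with a_0 = 1.
Substitute y = x^r sum a_n x^n and match x^{r+n}. The recurrence is
  D(n) a_n + 2 a_{n-1} + 2 a_{n-2} = 0,  where D(n) = (r+n)(r+n-1) + (8/5)(r+n) + (2/25).
  a_n = [-2 a_{n-1} - 2 a_{n-2}] / D(n).
Since the indicial polynomial factors as (r - r_1)(r - r_2), D(n) = (r_1 + n - r_1)(r_1 + n - r_2) = n(n + 1/5).
Evaluating step by step (a_0 = 1):
  n = 1: D(1) = 1(1 + 1/5) = 6/5; numerator = -2(1) = -2; a_1 = (-2)/(6/5) = -5/3
  n = 2: D(2) = 2(2 + 1/5) = 22/5; numerator = -2(-5/3) - 2(1) = 4/3; a_2 = (4/3)/(22/5) = 10/33
  n = 3: D(3) = 3(3 + 1/5) = 48/5; numerator = -2(10/33) - 2(-5/3) = 30/11; a_3 = (30/11)/(48/5) = 25/88
  n = 4: D(4) = 4(4 + 1/5) = 84/5; numerator = -2(25/88) - 2(10/33) = -155/132; a_4 = (-155/132)/(84/5) = -775/11088
  n = 5: D(5) = 5(5 + 1/5) = 26; numerator = -2(-775/11088) - 2(25/88) = -2375/5544; a_5 = (-2375/5544)/(26) = -2375/144144

r = -1/5; a_0 = 1; a_1 = -5/3; a_2 = 10/33; a_3 = 25/88; a_4 = -775/11088; a_5 = -2375/144144


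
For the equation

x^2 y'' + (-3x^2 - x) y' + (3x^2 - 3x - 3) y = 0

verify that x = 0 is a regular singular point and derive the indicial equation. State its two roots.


Divide by x^2 to reach normal form y'' + P_1(x) y' + P_2(x) y = 0 with P_1(x) = -3 - 1/x and P_2(x) = 3 - 3/x - 3/x^2.
x = 0 is a singular point because the y'-coefficient -3 - 1/x has a pole at x = 0 and the y-coefficient 3 - 3/x - 3/x^2 has a pole at x = 0.
It is a regular singular point because x P_1(x) = p(x) = -3x - 1 and x^2 P_2(x) = q(x) = 3x^2 - 3x - 3 are polynomials, hence analytic at x = 0.
p(0) = -1,  q(0) = -3.
Indicial equation: r(r-1) + p(0) r + q(0) = 0, i.e. r^2 + (p(0) - 1) r + q(0) = 0, i.e. r^2 - 2 r - 3 = 0.
Discriminant: (-2)^2 - 4(-3) = 16, so r = (2 ± 4)/2.
Solving: r_1 = 3, r_2 = -1.

indicial: r^2 - 2 r - 3 = 0; roots r_1 = 3, r_2 = -1


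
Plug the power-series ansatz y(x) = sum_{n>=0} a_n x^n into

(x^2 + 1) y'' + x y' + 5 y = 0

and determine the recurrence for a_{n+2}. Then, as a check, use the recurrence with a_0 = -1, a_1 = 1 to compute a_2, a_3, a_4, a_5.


Substitute y = sum_n a_n x^n.
(1 + 1 x^2) y'' contributes (n+2)(n+1) a_{n+2} + n(n-1) a_n at x^n.
x y'(x) contributes n a_n at x^n.
5 y(x) contributes 5 a_n at x^n.
Matching x^n: (n+2)(n+1) a_{n+2} + (n(n-1) + n + 5) a_n = 0.
Thus a_{n+2} = (-n(n-1) - n - 5) / ((n+1)(n+2)) * a_n.

Check with a_0 = -1, a_1 = 1 (apply the recurrence for n = 0, 1, 2, 3): a_0 = -1, a_1 = 1, a_2 = 5/2, a_3 = -1, a_4 = -15/8, a_5 = 7/10.

a_(n+2) = (-n(n-1) - n - 5) / ((n+1)(n+2)) * a_n; check: a_0 = -1, a_1 = 1, a_2 = 5/2, a_3 = -1, a_4 = -15/8, a_5 = 7/10


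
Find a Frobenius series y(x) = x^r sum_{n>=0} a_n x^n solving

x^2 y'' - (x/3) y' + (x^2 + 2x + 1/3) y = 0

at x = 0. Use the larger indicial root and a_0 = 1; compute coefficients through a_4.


Write in Frobenius form y'' + (p(x)/x) y' + (q(x)/x^2) y = 0:
  p(x) = -1/3,  q(x) = x^2 + 2x + 1/3.
Indicial equation: r(r-1) + (-1/3) r + (1/3) = 0 -> roots r_1 = 1, r_2 = 1/3.
Take r = r_1 = 1. Let y(x) = x^r sum_{n>=0} a_n x^n with a_0 = 1.
Substitute y = x^r sum a_n x^n and match x^{r+n}. The recurrence is
  D(n) a_n + 2 a_{n-1} + 1 a_{n-2} = 0,  where D(n) = (r+n)(r+n-1) + (-1/3)(r+n) + (1/3).
  a_n = [-2 a_{n-1} - 1 a_{n-2}] / D(n).
Since the indicial polynomial factors as (r - r_1)(r - r_2), D(n) = (r_1 + n - r_1)(r_1 + n - r_2) = n(n + 2/3).
Evaluating step by step (a_0 = 1):
  n = 1: D(1) = 1(1 + 2/3) = 5/3; numerator = -2(1) = -2; a_1 = (-2)/(5/3) = -6/5
  n = 2: D(2) = 2(2 + 2/3) = 16/3; numerator = -2(-6/5) - 1(1) = 7/5; a_2 = (7/5)/(16/3) = 21/80
  n = 3: D(3) = 3(3 + 2/3) = 11; numerator = -2(21/80) - 1(-6/5) = 27/40; a_3 = (27/40)/(11) = 27/440
  n = 4: D(4) = 4(4 + 2/3) = 56/3; numerator = -2(27/440) - 1(21/80) = -339/880; a_4 = (-339/880)/(56/3) = -1017/49280

r = 1; a_0 = 1; a_1 = -6/5; a_2 = 21/80; a_3 = 27/440; a_4 = -1017/49280


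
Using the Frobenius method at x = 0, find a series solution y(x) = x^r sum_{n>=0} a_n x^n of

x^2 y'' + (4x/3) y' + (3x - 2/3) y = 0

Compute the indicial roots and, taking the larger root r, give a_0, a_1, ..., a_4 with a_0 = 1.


Write in Frobenius form y'' + (p(x)/x) y' + (q(x)/x^2) y = 0:
  p(x) = 4/3,  q(x) = 3x - 2/3.
Indicial equation: r(r-1) + (4/3) r + (-2/3) = 0 -> roots r_1 = 2/3, r_2 = -1.
Take r = r_1 = 2/3. Let y(x) = x^r sum_{n>=0} a_n x^n with a_0 = 1.
Substitute y = x^r sum a_n x^n and match x^{r+n}. The recurrence is
  D(n) a_n + 3 a_{n-1} = 0,  where D(n) = (r+n)(r+n-1) + (4/3)(r+n) + (-2/3).
  a_n = -3 / D(n) * a_{n-1}.
Since the indicial polynomial factors as (r - r_1)(r - r_2), D(n) = (r_1 + n - r_1)(r_1 + n - r_2) = n(n + 5/3).
Evaluating step by step (a_0 = 1):
  n = 1: D(1) = 1(1 + 5/3) = 8/3; numerator = -3(1) = -3; a_1 = (-3)/(8/3) = -9/8
  n = 2: D(2) = 2(2 + 5/3) = 22/3; numerator = -3(-9/8) = 27/8; a_2 = (27/8)/(22/3) = 81/176
  n = 3: D(3) = 3(3 + 5/3) = 14; numerator = -3(81/176) = -243/176; a_3 = (-243/176)/(14) = -243/2464
  n = 4: D(4) = 4(4 + 5/3) = 68/3; numerator = -3(-243/2464) = 729/2464; a_4 = (729/2464)/(68/3) = 2187/167552

r = 2/3; a_0 = 1; a_1 = -9/8; a_2 = 81/176; a_3 = -243/2464; a_4 = 2187/167552


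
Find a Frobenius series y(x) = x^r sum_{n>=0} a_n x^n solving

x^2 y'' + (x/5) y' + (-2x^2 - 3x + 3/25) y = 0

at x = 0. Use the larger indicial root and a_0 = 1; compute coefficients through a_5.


Write in Frobenius form y'' + (p(x)/x) y' + (q(x)/x^2) y = 0:
  p(x) = 1/5,  q(x) = -2x^2 - 3x + 3/25.
Indicial equation: r(r-1) + (1/5) r + (3/25) = 0 -> roots r_1 = 3/5, r_2 = 1/5.
Take r = r_1 = 3/5. Let y(x) = x^r sum_{n>=0} a_n x^n with a_0 = 1.
Substitute y = x^r sum a_n x^n and match x^{r+n}. The recurrence is
  D(n) a_n - 3 a_{n-1} - 2 a_{n-2} = 0,  where D(n) = (r+n)(r+n-1) + (1/5)(r+n) + (3/25).
  a_n = [3 a_{n-1} + 2 a_{n-2}] / D(n).
Since the indicial polynomial factors as (r - r_1)(r - r_2), D(n) = (r_1 + n - r_1)(r_1 + n - r_2) = n(n + 2/5).
Evaluating step by step (a_0 = 1):
  n = 1: D(1) = 1(1 + 2/5) = 7/5; numerator = 3(1) = 3; a_1 = (3)/(7/5) = 15/7
  n = 2: D(2) = 2(2 + 2/5) = 24/5; numerator = 3(15/7) + 2(1) = 59/7; a_2 = (59/7)/(24/5) = 295/168
  n = 3: D(3) = 3(3 + 2/5) = 51/5; numerator = 3(295/168) + 2(15/7) = 535/56; a_3 = (535/56)/(51/5) = 2675/2856
  n = 4: D(4) = 4(4 + 2/5) = 88/5; numerator = 3(2675/2856) + 2(295/168) = 18055/2856; a_4 = (18055/2856)/(88/5) = 90275/251328
  n = 5: D(5) = 5(5 + 2/5) = 27; numerator = 3(90275/251328) + 2(2675/2856) = 43625/14784; a_5 = (43625/14784)/(27) = 43625/399168

r = 3/5; a_0 = 1; a_1 = 15/7; a_2 = 295/168; a_3 = 2675/2856; a_4 = 90275/251328; a_5 = 43625/399168


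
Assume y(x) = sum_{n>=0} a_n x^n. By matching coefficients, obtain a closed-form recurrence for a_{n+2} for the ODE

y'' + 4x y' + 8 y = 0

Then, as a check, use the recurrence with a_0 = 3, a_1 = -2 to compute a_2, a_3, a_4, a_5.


Substitute y = sum_n a_n x^n.
y''(x) has coefficient (n+2)(n+1) a_{n+2} at x^n;
4 x y'(x) has coefficient 4 n a_n at x^n (shift);
8 y(x) has coefficient 8 a_n at x^n.
Matching x^n: (n+2)(n+1) a_{n+2} + (4n + 8) a_n = 0.
Thus a_{n+2} = (-4n - 8) / ((n+1)(n+2)) * a_n.

Check with a_0 = 3, a_1 = -2 (apply the recurrence for n = 0, 1, 2, 3): a_0 = 3, a_1 = -2, a_2 = -12, a_3 = 4, a_4 = 16, a_5 = -4.

a_(n+2) = (-4n - 8) / ((n+1)(n+2)) * a_n; check: a_0 = 3, a_1 = -2, a_2 = -12, a_3 = 4, a_4 = 16, a_5 = -4


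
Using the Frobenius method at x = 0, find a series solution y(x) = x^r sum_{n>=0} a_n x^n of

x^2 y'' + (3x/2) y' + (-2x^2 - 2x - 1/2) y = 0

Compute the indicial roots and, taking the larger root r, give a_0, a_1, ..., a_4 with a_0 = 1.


Write in Frobenius form y'' + (p(x)/x) y' + (q(x)/x^2) y = 0:
  p(x) = 3/2,  q(x) = -2x^2 - 2x - 1/2.
Indicial equation: r(r-1) + (3/2) r + (-1/2) = 0 -> roots r_1 = 1/2, r_2 = -1.
Take r = r_1 = 1/2. Let y(x) = x^r sum_{n>=0} a_n x^n with a_0 = 1.
Substitute y = x^r sum a_n x^n and match x^{r+n}. The recurrence is
  D(n) a_n - 2 a_{n-1} - 2 a_{n-2} = 0,  where D(n) = (r+n)(r+n-1) + (3/2)(r+n) + (-1/2).
  a_n = [2 a_{n-1} + 2 a_{n-2}] / D(n).
Since the indicial polynomial factors as (r - r_1)(r - r_2), D(n) = (r_1 + n - r_1)(r_1 + n - r_2) = n(n + 3/2).
Evaluating step by step (a_0 = 1):
  n = 1: D(1) = 1(1 + 3/2) = 5/2; numerator = 2(1) = 2; a_1 = (2)/(5/2) = 4/5
  n = 2: D(2) = 2(2 + 3/2) = 7; numerator = 2(4/5) + 2(1) = 18/5; a_2 = (18/5)/(7) = 18/35
  n = 3: D(3) = 3(3 + 3/2) = 27/2; numerator = 2(18/35) + 2(4/5) = 92/35; a_3 = (92/35)/(27/2) = 184/945
  n = 4: D(4) = 4(4 + 3/2) = 22; numerator = 2(184/945) + 2(18/35) = 268/189; a_4 = (268/189)/(22) = 134/2079

r = 1/2; a_0 = 1; a_1 = 4/5; a_2 = 18/35; a_3 = 184/945; a_4 = 134/2079


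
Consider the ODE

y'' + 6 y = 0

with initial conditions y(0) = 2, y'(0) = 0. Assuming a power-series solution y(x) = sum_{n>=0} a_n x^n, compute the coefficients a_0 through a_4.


Ansatz: y(x) = sum_{n>=0} a_n x^n, so y'(x) = sum_{n>=1} n a_n x^(n-1) and y''(x) = sum_{n>=2} n(n-1) a_n x^(n-2).
Substitute into P(x) y'' + Q(x) y' + R(x) y = 0 with P(x) = 1, Q(x) = 0, R(x) = 6, and match powers of x.
Initial conditions: a_0 = 2, a_1 = 0.
Setting the coefficient of each power of x to zero and solving order by order (substituting the coefficients already found):
  x^0: 2 a_2 + 6 a_0 = 0  ->  2 a_2 = -6 a_0 = -12  ->  a_2 = -6
  x^1: 6 a_3 + 6 a_1 = 0  ->  6 a_3 = -6 a_1 = 0  ->  a_3 = 0
  x^2: 12 a_4 + 6 a_2 = 0  ->  12 a_4 = -6 a_2 = 36  ->  a_4 = 3
Truncated series: y(x) = 2 - 6 x^2 + 3 x^4 + O(x^5).

a_0 = 2; a_1 = 0; a_2 = -6; a_3 = 0; a_4 = 3


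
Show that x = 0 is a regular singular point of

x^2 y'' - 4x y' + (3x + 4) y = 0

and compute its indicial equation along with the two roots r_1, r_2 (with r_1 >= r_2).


Divide by x^2 to reach normal form y'' + P_1(x) y' + P_2(x) y = 0 with P_1(x) = -4/x and P_2(x) = 3/x + 4/x^2.
x = 0 is a singular point because the y'-coefficient -4/x has a pole at x = 0 and the y-coefficient 3/x + 4/x^2 has a pole at x = 0.
It is a regular singular point because x P_1(x) = p(x) = -4 and x^2 P_2(x) = q(x) = 3x + 4 are polynomials, hence analytic at x = 0.
p(0) = -4,  q(0) = 4.
Indicial equation: r(r-1) + p(0) r + q(0) = 0, i.e. r^2 + (p(0) - 1) r + q(0) = 0, i.e. r^2 - 5 r + 4 = 0.
Discriminant: (-5)^2 - 4(4) = 9, so r = (5 ± 3)/2.
Solving: r_1 = 4, r_2 = 1.

indicial: r^2 - 5 r + 4 = 0; roots r_1 = 4, r_2 = 1


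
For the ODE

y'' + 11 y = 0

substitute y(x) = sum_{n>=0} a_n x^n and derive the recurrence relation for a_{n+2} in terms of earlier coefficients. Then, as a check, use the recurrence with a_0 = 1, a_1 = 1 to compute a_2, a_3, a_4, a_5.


Substitute y = sum_n a_n x^n into y'' + (const) y = 0.
y''(x) = sum_{n>=0} (n+2)(n+1) a_{n+2} x^n.
The ODE becomes sum_n [(n+2)(n+1) a_{n+2} + 11 a_n] x^n = 0.
Setting each coefficient to zero gives the recurrence:
  (n+2)(n+1) a_{n+2} + 11 a_n = 0,
  a_{n+2} = -11 / ((n+1)(n+2)) a_n.

Check with a_0 = 1, a_1 = 1 (apply the recurrence for n = 0, 1, 2, 3): a_0 = 1, a_1 = 1, a_2 = -11/2, a_3 = -11/6, a_4 = 121/24, a_5 = 121/120.

a_{n+2} = -11/((n+1)(n+2)) * a_n; check: a_0 = 1, a_1 = 1, a_2 = -11/2, a_3 = -11/6, a_4 = 121/24, a_5 = 121/120


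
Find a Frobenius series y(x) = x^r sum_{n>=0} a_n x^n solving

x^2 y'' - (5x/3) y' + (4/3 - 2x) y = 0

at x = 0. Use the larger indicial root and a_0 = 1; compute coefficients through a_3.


Write in Frobenius form y'' + (p(x)/x) y' + (q(x)/x^2) y = 0:
  p(x) = -5/3,  q(x) = 4/3 - 2x.
Indicial equation: r(r-1) + (-5/3) r + (4/3) = 0 -> roots r_1 = 2, r_2 = 2/3.
Take r = r_1 = 2. Let y(x) = x^r sum_{n>=0} a_n x^n with a_0 = 1.
Substitute y = x^r sum a_n x^n and match x^{r+n}. The recurrence is
  D(n) a_n - 2 a_{n-1} = 0,  where D(n) = (r+n)(r+n-1) + (-5/3)(r+n) + (4/3).
  a_n = 2 / D(n) * a_{n-1}.
Since the indicial polynomial factors as (r - r_1)(r - r_2), D(n) = (r_1 + n - r_1)(r_1 + n - r_2) = n(n + 4/3).
Evaluating step by step (a_0 = 1):
  n = 1: D(1) = 1(1 + 4/3) = 7/3; numerator = 2(1) = 2; a_1 = (2)/(7/3) = 6/7
  n = 2: D(2) = 2(2 + 4/3) = 20/3; numerator = 2(6/7) = 12/7; a_2 = (12/7)/(20/3) = 9/35
  n = 3: D(3) = 3(3 + 4/3) = 13; numerator = 2(9/35) = 18/35; a_3 = (18/35)/(13) = 18/455

r = 2; a_0 = 1; a_1 = 6/7; a_2 = 9/35; a_3 = 18/455


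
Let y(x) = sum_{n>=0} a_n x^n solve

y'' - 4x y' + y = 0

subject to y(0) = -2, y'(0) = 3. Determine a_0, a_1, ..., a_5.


Ansatz: y(x) = sum_{n>=0} a_n x^n, so y'(x) = sum_{n>=1} n a_n x^(n-1) and y''(x) = sum_{n>=2} n(n-1) a_n x^(n-2).
Substitute into P(x) y'' + Q(x) y' + R(x) y = 0 with P(x) = 1, Q(x) = -4x, R(x) = 1, and match powers of x.
Initial conditions: a_0 = -2, a_1 = 3.
Setting the coefficient of each power of x to zero and solving order by order (substituting the coefficients already found):
  x^0: 2 a_2 + a_0 = 0  ->  2 a_2 = -a_0 = 2  ->  a_2 = 1
  x^1: 6 a_3 - 3 a_1 = 0  ->  6 a_3 = 3 a_1 = 9  ->  a_3 = 3/2
  x^2: 12 a_4 - 7 a_2 = 0  ->  12 a_4 = 7 a_2 = 7  ->  a_4 = 7/12
  x^3: 20 a_5 - 11 a_3 = 0  ->  20 a_5 = 11 a_3 = 33/2  ->  a_5 = 33/40
Truncated series: y(x) = -2 + 3 x + x^2 + (3/2) x^3 + (7/12) x^4 + (33/40) x^5 + O(x^6).

a_0 = -2; a_1 = 3; a_2 = 1; a_3 = 3/2; a_4 = 7/12; a_5 = 33/40


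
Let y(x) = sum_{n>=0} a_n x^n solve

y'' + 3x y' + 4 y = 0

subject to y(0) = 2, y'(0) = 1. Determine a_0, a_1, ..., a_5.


Ansatz: y(x) = sum_{n>=0} a_n x^n, so y'(x) = sum_{n>=1} n a_n x^(n-1) and y''(x) = sum_{n>=2} n(n-1) a_n x^(n-2).
Substitute into P(x) y'' + Q(x) y' + R(x) y = 0 with P(x) = 1, Q(x) = 3x, R(x) = 4, and match powers of x.
Initial conditions: a_0 = 2, a_1 = 1.
Setting the coefficient of each power of x to zero and solving order by order (substituting the coefficients already found):
  x^0: 2 a_2 + 4 a_0 = 0  ->  2 a_2 = -4 a_0 = -8  ->  a_2 = -4
  x^1: 6 a_3 + 7 a_1 = 0  ->  6 a_3 = -7 a_1 = -7  ->  a_3 = -7/6
  x^2: 12 a_4 + 10 a_2 = 0  ->  12 a_4 = -10 a_2 = 40  ->  a_4 = 10/3
  x^3: 20 a_5 + 13 a_3 = 0  ->  20 a_5 = -13 a_3 = 91/6  ->  a_5 = 91/120
Truncated series: y(x) = 2 + x - 4 x^2 - (7/6) x^3 + (10/3) x^4 + (91/120) x^5 + O(x^6).

a_0 = 2; a_1 = 1; a_2 = -4; a_3 = -7/6; a_4 = 10/3; a_5 = 91/120


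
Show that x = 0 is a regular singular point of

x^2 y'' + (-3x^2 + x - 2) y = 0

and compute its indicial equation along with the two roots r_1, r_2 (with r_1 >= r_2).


Divide by x^2 to reach normal form y'' + P_1(x) y' + P_2(x) y = 0 with P_1(x) = 0 and P_2(x) = -3 + 1/x - 2/x^2.
x = 0 is a singular point because the y-coefficient -3 + 1/x - 2/x^2 has a pole at x = 0.
It is a regular singular point because x P_1(x) = p(x) = 0 and x^2 P_2(x) = q(x) = -3x^2 + x - 2 are polynomials, hence analytic at x = 0.
p(0) = 0,  q(0) = -2.
Indicial equation: r(r-1) + p(0) r + q(0) = 0, i.e. r^2 + (p(0) - 1) r + q(0) = 0, i.e. r^2 - 1 r - 2 = 0.
Discriminant: (-1)^2 - 4(-2) = 9, so r = (1 ± 3)/2.
Solving: r_1 = 2, r_2 = -1.

indicial: r^2 - 1 r - 2 = 0; roots r_1 = 2, r_2 = -1


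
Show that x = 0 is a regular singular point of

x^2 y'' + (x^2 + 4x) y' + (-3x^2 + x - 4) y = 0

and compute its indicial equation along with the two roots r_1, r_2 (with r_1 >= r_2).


Divide by x^2 to reach normal form y'' + P_1(x) y' + P_2(x) y = 0 with P_1(x) = 1 + 4/x and P_2(x) = -3 + 1/x - 4/x^2.
x = 0 is a singular point because the y'-coefficient 1 + 4/x has a pole at x = 0 and the y-coefficient -3 + 1/x - 4/x^2 has a pole at x = 0.
It is a regular singular point because x P_1(x) = p(x) = x + 4 and x^2 P_2(x) = q(x) = -3x^2 + x - 4 are polynomials, hence analytic at x = 0.
p(0) = 4,  q(0) = -4.
Indicial equation: r(r-1) + p(0) r + q(0) = 0, i.e. r^2 + (p(0) - 1) r + q(0) = 0, i.e. r^2 + 3 r - 4 = 0.
Discriminant: (3)^2 - 4(-4) = 25, so r = (-3 ± 5)/2.
Solving: r_1 = 1, r_2 = -4.

indicial: r^2 + 3 r - 4 = 0; roots r_1 = 1, r_2 = -4


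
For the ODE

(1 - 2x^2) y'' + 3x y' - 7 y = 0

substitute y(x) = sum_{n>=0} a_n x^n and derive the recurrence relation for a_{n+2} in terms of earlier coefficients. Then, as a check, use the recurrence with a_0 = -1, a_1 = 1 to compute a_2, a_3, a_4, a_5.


Substitute y = sum_n a_n x^n.
(1 - 2 x^2) y'' contributes (n+2)(n+1) a_{n+2} - 2 n(n-1) a_n at x^n.
3 x y'(x) contributes 3 n a_n at x^n.
-7 y(x) contributes -7 a_n at x^n.
Matching x^n: (n+2)(n+1) a_{n+2} + (-2 n(n-1) + 3 n - 7) a_n = 0.
Thus a_{n+2} = (2 n(n-1) - 3 n + 7) / ((n+1)(n+2)) * a_n.

Check with a_0 = -1, a_1 = 1 (apply the recurrence for n = 0, 1, 2, 3): a_0 = -1, a_1 = 1, a_2 = -7/2, a_3 = 2/3, a_4 = -35/24, a_5 = 1/3.

a_(n+2) = (2 n(n-1) - 3 n + 7) / ((n+1)(n+2)) * a_n; check: a_0 = -1, a_1 = 1, a_2 = -7/2, a_3 = 2/3, a_4 = -35/24, a_5 = 1/3


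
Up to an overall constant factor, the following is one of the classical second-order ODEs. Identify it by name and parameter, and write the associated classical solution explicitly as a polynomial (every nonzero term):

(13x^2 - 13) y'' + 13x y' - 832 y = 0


All three coefficients share the factor -13; dividing through by -13 gives  (1 - x^2) y'' - x y' + 64 y = 0.
This matches the Chebyshev equation (1 - x^2) y'' - x y' + n^2 y = 0 (note the -x y' term, not -2x y') with n^2 = 64, so n = 8; the polynomial solution is T_8(x).
With y = sum_k a_k x^k, matching x^k gives (k+2)(k+1) a_{k+2} = (k^2 - n^2) a_k = (k - 8)(k + 8) a_k. The right side vanishes at k = 8, so the series with the parity of 8 terminates at degree 8.
Standard normalization: leading coefficient of T_n is 2^(n-1), so a_8 = 2^7 = 128. Work downward with a_k = (k+1)(k+2) a_{k+2} / ((k - 8)(k + 8)):
  a_6 = (7)(8)(128) / ((6 - 8)(6 + 8)) = 7168/(-28) = -256
  a_4 = (5)(6)(-256) / ((4 - 8)(4 + 8)) = -7680/(-48) = 160
  a_2 = (3)(4)(160) / ((2 - 8)(2 + 8)) = 1920/(-60) = -32
  a_0 = (1)(2)(-32) / ((0 - 8)(0 + 8)) = -64/(-64) = 1
Hence T_8(x) = 128 x^8 - 256 x^6 + 160 x^4 - 32 x^2 + 1.

T_8(x); series = 128 x^8 - 256 x^6 + 160 x^4 - 32 x^2 + 1


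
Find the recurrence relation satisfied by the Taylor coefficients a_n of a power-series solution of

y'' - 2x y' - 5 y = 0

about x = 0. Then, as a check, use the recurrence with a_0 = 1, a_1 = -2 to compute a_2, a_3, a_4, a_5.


Substitute y = sum_n a_n x^n.
y''(x) has coefficient (n+2)(n+1) a_{n+2} at x^n;
-2 x y'(x) has coefficient -2 n a_n at x^n (shift);
-5 y(x) has coefficient -5 a_n at x^n.
Matching x^n: (n+2)(n+1) a_{n+2} + (-2n - 5) a_n = 0.
Thus a_{n+2} = (2n + 5) / ((n+1)(n+2)) * a_n.

Check with a_0 = 1, a_1 = -2 (apply the recurrence for n = 0, 1, 2, 3): a_0 = 1, a_1 = -2, a_2 = 5/2, a_3 = -7/3, a_4 = 15/8, a_5 = -77/60.

a_(n+2) = (2n + 5) / ((n+1)(n+2)) * a_n; check: a_0 = 1, a_1 = -2, a_2 = 5/2, a_3 = -7/3, a_4 = 15/8, a_5 = -77/60


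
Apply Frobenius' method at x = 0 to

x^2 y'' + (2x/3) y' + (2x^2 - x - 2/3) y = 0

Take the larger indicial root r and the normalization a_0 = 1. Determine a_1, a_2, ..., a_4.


Write in Frobenius form y'' + (p(x)/x) y' + (q(x)/x^2) y = 0:
  p(x) = 2/3,  q(x) = 2x^2 - x - 2/3.
Indicial equation: r(r-1) + (2/3) r + (-2/3) = 0 -> roots r_1 = 1, r_2 = -2/3.
Take r = r_1 = 1. Let y(x) = x^r sum_{n>=0} a_n x^n with a_0 = 1.
Substitute y = x^r sum a_n x^n and match x^{r+n}. The recurrence is
  D(n) a_n - 1 a_{n-1} + 2 a_{n-2} = 0,  where D(n) = (r+n)(r+n-1) + (2/3)(r+n) + (-2/3).
  a_n = [1 a_{n-1} - 2 a_{n-2}] / D(n).
Since the indicial polynomial factors as (r - r_1)(r - r_2), D(n) = (r_1 + n - r_1)(r_1 + n - r_2) = n(n + 5/3).
Evaluating step by step (a_0 = 1):
  n = 1: D(1) = 1(1 + 5/3) = 8/3; numerator = 1(1) = 1; a_1 = (1)/(8/3) = 3/8
  n = 2: D(2) = 2(2 + 5/3) = 22/3; numerator = 1(3/8) - 2(1) = -13/8; a_2 = (-13/8)/(22/3) = -39/176
  n = 3: D(3) = 3(3 + 5/3) = 14; numerator = 1(-39/176) - 2(3/8) = -171/176; a_3 = (-171/176)/(14) = -171/2464
  n = 4: D(4) = 4(4 + 5/3) = 68/3; numerator = 1(-171/2464) - 2(-39/176) = 921/2464; a_4 = (921/2464)/(68/3) = 2763/167552

r = 1; a_0 = 1; a_1 = 3/8; a_2 = -39/176; a_3 = -171/2464; a_4 = 2763/167552


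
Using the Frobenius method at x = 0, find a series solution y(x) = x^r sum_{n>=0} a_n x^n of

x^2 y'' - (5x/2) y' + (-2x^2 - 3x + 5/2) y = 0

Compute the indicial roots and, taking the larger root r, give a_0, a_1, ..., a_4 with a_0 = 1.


Write in Frobenius form y'' + (p(x)/x) y' + (q(x)/x^2) y = 0:
  p(x) = -5/2,  q(x) = -2x^2 - 3x + 5/2.
Indicial equation: r(r-1) + (-5/2) r + (5/2) = 0 -> roots r_1 = 5/2, r_2 = 1.
Take r = r_1 = 5/2. Let y(x) = x^r sum_{n>=0} a_n x^n with a_0 = 1.
Substitute y = x^r sum a_n x^n and match x^{r+n}. The recurrence is
  D(n) a_n - 3 a_{n-1} - 2 a_{n-2} = 0,  where D(n) = (r+n)(r+n-1) + (-5/2)(r+n) + (5/2).
  a_n = [3 a_{n-1} + 2 a_{n-2}] / D(n).
Since the indicial polynomial factors as (r - r_1)(r - r_2), D(n) = (r_1 + n - r_1)(r_1 + n - r_2) = n(n + 3/2).
Evaluating step by step (a_0 = 1):
  n = 1: D(1) = 1(1 + 3/2) = 5/2; numerator = 3(1) = 3; a_1 = (3)/(5/2) = 6/5
  n = 2: D(2) = 2(2 + 3/2) = 7; numerator = 3(6/5) + 2(1) = 28/5; a_2 = (28/5)/(7) = 4/5
  n = 3: D(3) = 3(3 + 3/2) = 27/2; numerator = 3(4/5) + 2(6/5) = 24/5; a_3 = (24/5)/(27/2) = 16/45
  n = 4: D(4) = 4(4 + 3/2) = 22; numerator = 3(16/45) + 2(4/5) = 8/3; a_4 = (8/3)/(22) = 4/33

r = 5/2; a_0 = 1; a_1 = 6/5; a_2 = 4/5; a_3 = 16/45; a_4 = 4/33


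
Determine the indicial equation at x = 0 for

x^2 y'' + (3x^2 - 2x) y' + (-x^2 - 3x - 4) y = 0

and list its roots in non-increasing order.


Divide by x^2 to reach normal form y'' + P_1(x) y' + P_2(x) y = 0 with P_1(x) = 3 - 2/x and P_2(x) = -1 - 3/x - 4/x^2.
x = 0 is a singular point because the y'-coefficient 3 - 2/x has a pole at x = 0 and the y-coefficient -1 - 3/x - 4/x^2 has a pole at x = 0.
It is a regular singular point because x P_1(x) = p(x) = 3x - 2 and x^2 P_2(x) = q(x) = -x^2 - 3x - 4 are polynomials, hence analytic at x = 0.
p(0) = -2,  q(0) = -4.
Indicial equation: r(r-1) + p(0) r + q(0) = 0, i.e. r^2 + (p(0) - 1) r + q(0) = 0, i.e. r^2 - 3 r - 4 = 0.
Discriminant: (-3)^2 - 4(-4) = 25, so r = (3 ± 5)/2.
Solving: r_1 = 4, r_2 = -1.

indicial: r^2 - 3 r - 4 = 0; roots r_1 = 4, r_2 = -1


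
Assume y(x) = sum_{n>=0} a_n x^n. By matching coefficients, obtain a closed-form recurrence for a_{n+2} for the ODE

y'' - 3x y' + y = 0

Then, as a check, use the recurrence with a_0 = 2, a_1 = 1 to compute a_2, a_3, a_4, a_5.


Substitute y = sum_n a_n x^n.
y''(x) has coefficient (n+2)(n+1) a_{n+2} at x^n;
-3 x y'(x) has coefficient -3 n a_n at x^n (shift);
y(x) has coefficient 1 a_n at x^n.
Matching x^n: (n+2)(n+1) a_{n+2} + (-3n + 1) a_n = 0.
Thus a_{n+2} = (3n - 1) / ((n+1)(n+2)) * a_n.

Check with a_0 = 2, a_1 = 1 (apply the recurrence for n = 0, 1, 2, 3): a_0 = 2, a_1 = 1, a_2 = -1, a_3 = 1/3, a_4 = -5/12, a_5 = 2/15.

a_(n+2) = (3n - 1) / ((n+1)(n+2)) * a_n; check: a_0 = 2, a_1 = 1, a_2 = -1, a_3 = 1/3, a_4 = -5/12, a_5 = 2/15


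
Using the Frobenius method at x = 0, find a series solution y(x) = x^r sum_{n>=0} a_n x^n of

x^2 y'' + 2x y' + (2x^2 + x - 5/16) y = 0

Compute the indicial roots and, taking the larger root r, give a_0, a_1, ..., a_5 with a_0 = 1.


Write in Frobenius form y'' + (p(x)/x) y' + (q(x)/x^2) y = 0:
  p(x) = 2,  q(x) = 2x^2 + x - 5/16.
Indicial equation: r(r-1) + (2) r + (-5/16) = 0 -> roots r_1 = 1/4, r_2 = -5/4.
Take r = r_1 = 1/4. Let y(x) = x^r sum_{n>=0} a_n x^n with a_0 = 1.
Substitute y = x^r sum a_n x^n and match x^{r+n}. The recurrence is
  D(n) a_n + 1 a_{n-1} + 2 a_{n-2} = 0,  where D(n) = (r+n)(r+n-1) + (2)(r+n) + (-5/16).
  a_n = [-1 a_{n-1} - 2 a_{n-2}] / D(n).
Since the indicial polynomial factors as (r - r_1)(r - r_2), D(n) = (r_1 + n - r_1)(r_1 + n - r_2) = n(n + 3/2).
Evaluating step by step (a_0 = 1):
  n = 1: D(1) = 1(1 + 3/2) = 5/2; numerator = -1(1) = -1; a_1 = (-1)/(5/2) = -2/5
  n = 2: D(2) = 2(2 + 3/2) = 7; numerator = -1(-2/5) - 2(1) = -8/5; a_2 = (-8/5)/(7) = -8/35
  n = 3: D(3) = 3(3 + 3/2) = 27/2; numerator = -1(-8/35) - 2(-2/5) = 36/35; a_3 = (36/35)/(27/2) = 8/105
  n = 4: D(4) = 4(4 + 3/2) = 22; numerator = -1(8/105) - 2(-8/35) = 8/21; a_4 = (8/21)/(22) = 4/231
  n = 5: D(5) = 5(5 + 3/2) = 65/2; numerator = -1(4/231) - 2(8/105) = -28/165; a_5 = (-28/165)/(65/2) = -56/10725

r = 1/4; a_0 = 1; a_1 = -2/5; a_2 = -8/35; a_3 = 8/105; a_4 = 4/231; a_5 = -56/10725


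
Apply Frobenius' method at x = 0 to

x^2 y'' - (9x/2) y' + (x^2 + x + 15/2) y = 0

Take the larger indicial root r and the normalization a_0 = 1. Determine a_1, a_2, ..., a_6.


Write in Frobenius form y'' + (p(x)/x) y' + (q(x)/x^2) y = 0:
  p(x) = -9/2,  q(x) = x^2 + x + 15/2.
Indicial equation: r(r-1) + (-9/2) r + (15/2) = 0 -> roots r_1 = 3, r_2 = 5/2.
Take r = r_1 = 3. Let y(x) = x^r sum_{n>=0} a_n x^n with a_0 = 1.
Substitute y = x^r sum a_n x^n and match x^{r+n}. The recurrence is
  D(n) a_n + 1 a_{n-1} + 1 a_{n-2} = 0,  where D(n) = (r+n)(r+n-1) + (-9/2)(r+n) + (15/2).
  a_n = [-1 a_{n-1} - 1 a_{n-2}] / D(n).
Since the indicial polynomial factors as (r - r_1)(r - r_2), D(n) = (r_1 + n - r_1)(r_1 + n - r_2) = n(n + 1/2).
Evaluating step by step (a_0 = 1):
  n = 1: D(1) = 1(1 + 1/2) = 3/2; numerator = -1(1) = -1; a_1 = (-1)/(3/2) = -2/3
  n = 2: D(2) = 2(2 + 1/2) = 5; numerator = -1(-2/3) - 1(1) = -1/3; a_2 = (-1/3)/(5) = -1/15
  n = 3: D(3) = 3(3 + 1/2) = 21/2; numerator = -1(-1/15) - 1(-2/3) = 11/15; a_3 = (11/15)/(21/2) = 22/315
  n = 4: D(4) = 4(4 + 1/2) = 18; numerator = -1(22/315) - 1(-1/15) = -1/315; a_4 = (-1/315)/(18) = -1/5670
  n = 5: D(5) = 5(5 + 1/2) = 55/2; numerator = -1(-1/5670) - 1(22/315) = -79/1134; a_5 = (-79/1134)/(55/2) = -79/31185
  n = 6: D(6) = 6(6 + 1/2) = 39; numerator = -1(-79/31185) - 1(-1/5670) = 169/62370; a_6 = (169/62370)/(39) = 13/187110

r = 3; a_0 = 1; a_1 = -2/3; a_2 = -1/15; a_3 = 22/315; a_4 = -1/5670; a_5 = -79/31185; a_6 = 13/187110


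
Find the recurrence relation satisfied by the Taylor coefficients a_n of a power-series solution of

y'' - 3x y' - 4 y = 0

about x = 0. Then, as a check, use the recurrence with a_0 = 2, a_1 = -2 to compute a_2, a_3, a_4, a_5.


Substitute y = sum_n a_n x^n.
y''(x) has coefficient (n+2)(n+1) a_{n+2} at x^n;
-3 x y'(x) has coefficient -3 n a_n at x^n (shift);
-4 y(x) has coefficient -4 a_n at x^n.
Matching x^n: (n+2)(n+1) a_{n+2} + (-3n - 4) a_n = 0.
Thus a_{n+2} = (3n + 4) / ((n+1)(n+2)) * a_n.

Check with a_0 = 2, a_1 = -2 (apply the recurrence for n = 0, 1, 2, 3): a_0 = 2, a_1 = -2, a_2 = 4, a_3 = -7/3, a_4 = 10/3, a_5 = -91/60.

a_(n+2) = (3n + 4) / ((n+1)(n+2)) * a_n; check: a_0 = 2, a_1 = -2, a_2 = 4, a_3 = -7/3, a_4 = 10/3, a_5 = -91/60
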